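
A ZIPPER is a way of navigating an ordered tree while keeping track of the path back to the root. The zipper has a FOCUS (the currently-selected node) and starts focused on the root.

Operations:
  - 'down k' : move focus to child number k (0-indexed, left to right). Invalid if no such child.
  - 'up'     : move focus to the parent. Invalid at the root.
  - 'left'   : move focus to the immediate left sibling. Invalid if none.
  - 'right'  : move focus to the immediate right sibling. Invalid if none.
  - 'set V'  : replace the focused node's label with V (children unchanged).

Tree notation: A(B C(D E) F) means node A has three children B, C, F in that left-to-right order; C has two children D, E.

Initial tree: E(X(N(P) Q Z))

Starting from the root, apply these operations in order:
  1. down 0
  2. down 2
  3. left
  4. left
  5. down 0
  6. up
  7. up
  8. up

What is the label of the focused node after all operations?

Step 1 (down 0): focus=X path=0 depth=1 children=['N', 'Q', 'Z'] left=[] right=[] parent=E
Step 2 (down 2): focus=Z path=0/2 depth=2 children=[] left=['N', 'Q'] right=[] parent=X
Step 3 (left): focus=Q path=0/1 depth=2 children=[] left=['N'] right=['Z'] parent=X
Step 4 (left): focus=N path=0/0 depth=2 children=['P'] left=[] right=['Q', 'Z'] parent=X
Step 5 (down 0): focus=P path=0/0/0 depth=3 children=[] left=[] right=[] parent=N
Step 6 (up): focus=N path=0/0 depth=2 children=['P'] left=[] right=['Q', 'Z'] parent=X
Step 7 (up): focus=X path=0 depth=1 children=['N', 'Q', 'Z'] left=[] right=[] parent=E
Step 8 (up): focus=E path=root depth=0 children=['X'] (at root)

Answer: E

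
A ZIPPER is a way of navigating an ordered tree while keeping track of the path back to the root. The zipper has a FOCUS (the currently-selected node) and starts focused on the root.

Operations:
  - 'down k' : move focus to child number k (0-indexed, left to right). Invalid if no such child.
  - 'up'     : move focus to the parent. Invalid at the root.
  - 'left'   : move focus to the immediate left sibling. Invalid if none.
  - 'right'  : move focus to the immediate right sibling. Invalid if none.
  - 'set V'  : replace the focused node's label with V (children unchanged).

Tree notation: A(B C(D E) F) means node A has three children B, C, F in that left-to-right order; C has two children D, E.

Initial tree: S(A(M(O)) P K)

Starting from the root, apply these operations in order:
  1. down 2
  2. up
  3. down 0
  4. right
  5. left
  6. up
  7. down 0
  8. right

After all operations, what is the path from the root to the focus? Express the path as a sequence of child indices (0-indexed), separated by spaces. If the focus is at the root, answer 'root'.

Step 1 (down 2): focus=K path=2 depth=1 children=[] left=['A', 'P'] right=[] parent=S
Step 2 (up): focus=S path=root depth=0 children=['A', 'P', 'K'] (at root)
Step 3 (down 0): focus=A path=0 depth=1 children=['M'] left=[] right=['P', 'K'] parent=S
Step 4 (right): focus=P path=1 depth=1 children=[] left=['A'] right=['K'] parent=S
Step 5 (left): focus=A path=0 depth=1 children=['M'] left=[] right=['P', 'K'] parent=S
Step 6 (up): focus=S path=root depth=0 children=['A', 'P', 'K'] (at root)
Step 7 (down 0): focus=A path=0 depth=1 children=['M'] left=[] right=['P', 'K'] parent=S
Step 8 (right): focus=P path=1 depth=1 children=[] left=['A'] right=['K'] parent=S

Answer: 1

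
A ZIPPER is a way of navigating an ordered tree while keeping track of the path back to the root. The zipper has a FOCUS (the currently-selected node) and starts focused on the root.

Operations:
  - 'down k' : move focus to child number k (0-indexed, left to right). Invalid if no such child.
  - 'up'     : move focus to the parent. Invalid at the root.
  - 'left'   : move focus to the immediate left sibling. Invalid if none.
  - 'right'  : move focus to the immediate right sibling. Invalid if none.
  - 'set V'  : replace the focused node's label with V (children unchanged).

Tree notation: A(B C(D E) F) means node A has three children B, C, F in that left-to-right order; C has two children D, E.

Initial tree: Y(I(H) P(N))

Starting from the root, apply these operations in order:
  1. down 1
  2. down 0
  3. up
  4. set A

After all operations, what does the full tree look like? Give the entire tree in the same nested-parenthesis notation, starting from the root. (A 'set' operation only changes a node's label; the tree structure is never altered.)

Step 1 (down 1): focus=P path=1 depth=1 children=['N'] left=['I'] right=[] parent=Y
Step 2 (down 0): focus=N path=1/0 depth=2 children=[] left=[] right=[] parent=P
Step 3 (up): focus=P path=1 depth=1 children=['N'] left=['I'] right=[] parent=Y
Step 4 (set A): focus=A path=1 depth=1 children=['N'] left=['I'] right=[] parent=Y

Answer: Y(I(H) A(N))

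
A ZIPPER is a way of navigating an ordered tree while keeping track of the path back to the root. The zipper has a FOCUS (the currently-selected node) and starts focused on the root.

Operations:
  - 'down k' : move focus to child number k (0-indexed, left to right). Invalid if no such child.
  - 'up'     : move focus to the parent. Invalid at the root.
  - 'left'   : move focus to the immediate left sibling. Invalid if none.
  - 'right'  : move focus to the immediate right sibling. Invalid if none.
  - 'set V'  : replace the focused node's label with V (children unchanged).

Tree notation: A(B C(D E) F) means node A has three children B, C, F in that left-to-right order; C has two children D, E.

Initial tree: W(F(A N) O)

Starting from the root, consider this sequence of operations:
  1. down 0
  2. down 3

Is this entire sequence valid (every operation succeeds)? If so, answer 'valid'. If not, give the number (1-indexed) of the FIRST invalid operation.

Step 1 (down 0): focus=F path=0 depth=1 children=['A', 'N'] left=[] right=['O'] parent=W
Step 2 (down 3): INVALID

Answer: 2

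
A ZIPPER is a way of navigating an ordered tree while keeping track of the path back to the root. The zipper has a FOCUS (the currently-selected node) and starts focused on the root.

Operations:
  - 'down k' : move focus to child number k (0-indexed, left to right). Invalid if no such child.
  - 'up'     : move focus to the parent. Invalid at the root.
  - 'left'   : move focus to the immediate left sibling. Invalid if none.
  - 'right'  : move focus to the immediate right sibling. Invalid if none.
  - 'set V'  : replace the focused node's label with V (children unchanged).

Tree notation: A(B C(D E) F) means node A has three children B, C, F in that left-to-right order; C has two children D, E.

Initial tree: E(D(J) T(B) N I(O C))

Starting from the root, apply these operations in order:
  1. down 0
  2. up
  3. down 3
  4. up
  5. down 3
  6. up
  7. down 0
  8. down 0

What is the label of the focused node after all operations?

Step 1 (down 0): focus=D path=0 depth=1 children=['J'] left=[] right=['T', 'N', 'I'] parent=E
Step 2 (up): focus=E path=root depth=0 children=['D', 'T', 'N', 'I'] (at root)
Step 3 (down 3): focus=I path=3 depth=1 children=['O', 'C'] left=['D', 'T', 'N'] right=[] parent=E
Step 4 (up): focus=E path=root depth=0 children=['D', 'T', 'N', 'I'] (at root)
Step 5 (down 3): focus=I path=3 depth=1 children=['O', 'C'] left=['D', 'T', 'N'] right=[] parent=E
Step 6 (up): focus=E path=root depth=0 children=['D', 'T', 'N', 'I'] (at root)
Step 7 (down 0): focus=D path=0 depth=1 children=['J'] left=[] right=['T', 'N', 'I'] parent=E
Step 8 (down 0): focus=J path=0/0 depth=2 children=[] left=[] right=[] parent=D

Answer: J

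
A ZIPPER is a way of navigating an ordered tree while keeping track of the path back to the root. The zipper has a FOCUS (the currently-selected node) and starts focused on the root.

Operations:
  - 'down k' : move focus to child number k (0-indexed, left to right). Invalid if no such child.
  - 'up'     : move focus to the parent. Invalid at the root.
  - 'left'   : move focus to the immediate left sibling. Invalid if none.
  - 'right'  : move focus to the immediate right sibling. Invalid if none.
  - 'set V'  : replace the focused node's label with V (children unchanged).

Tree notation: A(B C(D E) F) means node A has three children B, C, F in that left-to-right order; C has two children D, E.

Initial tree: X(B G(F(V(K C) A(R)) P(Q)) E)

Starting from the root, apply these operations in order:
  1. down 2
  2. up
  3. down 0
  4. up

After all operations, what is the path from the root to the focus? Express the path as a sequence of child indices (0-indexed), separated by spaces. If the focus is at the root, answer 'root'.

Step 1 (down 2): focus=E path=2 depth=1 children=[] left=['B', 'G'] right=[] parent=X
Step 2 (up): focus=X path=root depth=0 children=['B', 'G', 'E'] (at root)
Step 3 (down 0): focus=B path=0 depth=1 children=[] left=[] right=['G', 'E'] parent=X
Step 4 (up): focus=X path=root depth=0 children=['B', 'G', 'E'] (at root)

Answer: root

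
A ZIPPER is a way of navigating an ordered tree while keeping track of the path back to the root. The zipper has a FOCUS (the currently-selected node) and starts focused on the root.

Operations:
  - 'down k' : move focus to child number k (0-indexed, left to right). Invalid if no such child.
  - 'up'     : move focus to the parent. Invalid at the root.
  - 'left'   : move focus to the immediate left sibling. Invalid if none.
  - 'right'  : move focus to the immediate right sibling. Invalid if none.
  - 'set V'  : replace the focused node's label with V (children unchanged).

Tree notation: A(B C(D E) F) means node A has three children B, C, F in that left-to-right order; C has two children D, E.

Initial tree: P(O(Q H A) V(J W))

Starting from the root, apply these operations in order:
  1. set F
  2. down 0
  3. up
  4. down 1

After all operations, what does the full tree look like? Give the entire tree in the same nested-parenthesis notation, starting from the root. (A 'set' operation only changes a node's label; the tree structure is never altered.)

Answer: F(O(Q H A) V(J W))

Derivation:
Step 1 (set F): focus=F path=root depth=0 children=['O', 'V'] (at root)
Step 2 (down 0): focus=O path=0 depth=1 children=['Q', 'H', 'A'] left=[] right=['V'] parent=F
Step 3 (up): focus=F path=root depth=0 children=['O', 'V'] (at root)
Step 4 (down 1): focus=V path=1 depth=1 children=['J', 'W'] left=['O'] right=[] parent=F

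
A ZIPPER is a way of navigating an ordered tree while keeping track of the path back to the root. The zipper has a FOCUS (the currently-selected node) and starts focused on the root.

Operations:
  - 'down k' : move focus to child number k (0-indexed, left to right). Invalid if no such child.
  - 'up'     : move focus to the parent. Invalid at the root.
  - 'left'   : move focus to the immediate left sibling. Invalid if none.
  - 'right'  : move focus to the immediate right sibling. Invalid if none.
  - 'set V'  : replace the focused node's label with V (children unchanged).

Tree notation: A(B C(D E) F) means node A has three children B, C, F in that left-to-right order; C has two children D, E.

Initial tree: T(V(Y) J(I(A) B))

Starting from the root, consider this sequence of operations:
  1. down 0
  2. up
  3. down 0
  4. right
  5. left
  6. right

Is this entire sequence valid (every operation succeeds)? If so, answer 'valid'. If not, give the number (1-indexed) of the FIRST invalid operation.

Answer: valid

Derivation:
Step 1 (down 0): focus=V path=0 depth=1 children=['Y'] left=[] right=['J'] parent=T
Step 2 (up): focus=T path=root depth=0 children=['V', 'J'] (at root)
Step 3 (down 0): focus=V path=0 depth=1 children=['Y'] left=[] right=['J'] parent=T
Step 4 (right): focus=J path=1 depth=1 children=['I', 'B'] left=['V'] right=[] parent=T
Step 5 (left): focus=V path=0 depth=1 children=['Y'] left=[] right=['J'] parent=T
Step 6 (right): focus=J path=1 depth=1 children=['I', 'B'] left=['V'] right=[] parent=T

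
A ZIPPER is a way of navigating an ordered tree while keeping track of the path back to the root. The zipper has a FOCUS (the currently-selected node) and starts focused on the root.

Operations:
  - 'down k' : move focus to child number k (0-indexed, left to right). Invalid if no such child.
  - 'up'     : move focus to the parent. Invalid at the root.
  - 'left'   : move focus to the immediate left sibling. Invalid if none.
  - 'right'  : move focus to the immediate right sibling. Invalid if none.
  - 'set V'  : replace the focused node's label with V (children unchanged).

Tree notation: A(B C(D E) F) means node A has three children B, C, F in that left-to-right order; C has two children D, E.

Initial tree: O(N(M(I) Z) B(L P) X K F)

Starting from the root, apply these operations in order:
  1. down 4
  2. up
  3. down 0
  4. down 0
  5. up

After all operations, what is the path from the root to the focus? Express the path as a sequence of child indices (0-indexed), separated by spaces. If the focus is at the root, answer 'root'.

Answer: 0

Derivation:
Step 1 (down 4): focus=F path=4 depth=1 children=[] left=['N', 'B', 'X', 'K'] right=[] parent=O
Step 2 (up): focus=O path=root depth=0 children=['N', 'B', 'X', 'K', 'F'] (at root)
Step 3 (down 0): focus=N path=0 depth=1 children=['M', 'Z'] left=[] right=['B', 'X', 'K', 'F'] parent=O
Step 4 (down 0): focus=M path=0/0 depth=2 children=['I'] left=[] right=['Z'] parent=N
Step 5 (up): focus=N path=0 depth=1 children=['M', 'Z'] left=[] right=['B', 'X', 'K', 'F'] parent=O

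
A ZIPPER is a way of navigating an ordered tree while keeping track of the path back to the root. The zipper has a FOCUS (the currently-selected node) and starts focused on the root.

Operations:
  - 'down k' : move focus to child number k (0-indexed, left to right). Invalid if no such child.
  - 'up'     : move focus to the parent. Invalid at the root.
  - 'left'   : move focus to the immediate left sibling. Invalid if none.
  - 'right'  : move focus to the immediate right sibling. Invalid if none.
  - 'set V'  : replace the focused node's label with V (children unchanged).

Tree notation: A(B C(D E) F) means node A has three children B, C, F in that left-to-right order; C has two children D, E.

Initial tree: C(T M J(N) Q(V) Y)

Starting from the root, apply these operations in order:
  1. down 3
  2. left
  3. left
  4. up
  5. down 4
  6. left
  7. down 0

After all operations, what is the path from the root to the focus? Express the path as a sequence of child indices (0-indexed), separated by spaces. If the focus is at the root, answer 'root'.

Step 1 (down 3): focus=Q path=3 depth=1 children=['V'] left=['T', 'M', 'J'] right=['Y'] parent=C
Step 2 (left): focus=J path=2 depth=1 children=['N'] left=['T', 'M'] right=['Q', 'Y'] parent=C
Step 3 (left): focus=M path=1 depth=1 children=[] left=['T'] right=['J', 'Q', 'Y'] parent=C
Step 4 (up): focus=C path=root depth=0 children=['T', 'M', 'J', 'Q', 'Y'] (at root)
Step 5 (down 4): focus=Y path=4 depth=1 children=[] left=['T', 'M', 'J', 'Q'] right=[] parent=C
Step 6 (left): focus=Q path=3 depth=1 children=['V'] left=['T', 'M', 'J'] right=['Y'] parent=C
Step 7 (down 0): focus=V path=3/0 depth=2 children=[] left=[] right=[] parent=Q

Answer: 3 0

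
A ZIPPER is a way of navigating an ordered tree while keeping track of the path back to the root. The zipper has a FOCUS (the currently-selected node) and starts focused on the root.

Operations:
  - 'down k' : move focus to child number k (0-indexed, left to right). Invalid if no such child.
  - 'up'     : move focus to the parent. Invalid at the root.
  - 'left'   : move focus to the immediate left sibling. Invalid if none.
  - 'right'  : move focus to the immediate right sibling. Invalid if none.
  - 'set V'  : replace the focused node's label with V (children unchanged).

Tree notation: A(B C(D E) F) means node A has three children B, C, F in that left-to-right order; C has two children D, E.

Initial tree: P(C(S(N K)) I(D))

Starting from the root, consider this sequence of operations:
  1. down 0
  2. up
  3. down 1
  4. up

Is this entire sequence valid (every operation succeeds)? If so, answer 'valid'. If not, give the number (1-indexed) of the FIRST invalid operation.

Step 1 (down 0): focus=C path=0 depth=1 children=['S'] left=[] right=['I'] parent=P
Step 2 (up): focus=P path=root depth=0 children=['C', 'I'] (at root)
Step 3 (down 1): focus=I path=1 depth=1 children=['D'] left=['C'] right=[] parent=P
Step 4 (up): focus=P path=root depth=0 children=['C', 'I'] (at root)

Answer: valid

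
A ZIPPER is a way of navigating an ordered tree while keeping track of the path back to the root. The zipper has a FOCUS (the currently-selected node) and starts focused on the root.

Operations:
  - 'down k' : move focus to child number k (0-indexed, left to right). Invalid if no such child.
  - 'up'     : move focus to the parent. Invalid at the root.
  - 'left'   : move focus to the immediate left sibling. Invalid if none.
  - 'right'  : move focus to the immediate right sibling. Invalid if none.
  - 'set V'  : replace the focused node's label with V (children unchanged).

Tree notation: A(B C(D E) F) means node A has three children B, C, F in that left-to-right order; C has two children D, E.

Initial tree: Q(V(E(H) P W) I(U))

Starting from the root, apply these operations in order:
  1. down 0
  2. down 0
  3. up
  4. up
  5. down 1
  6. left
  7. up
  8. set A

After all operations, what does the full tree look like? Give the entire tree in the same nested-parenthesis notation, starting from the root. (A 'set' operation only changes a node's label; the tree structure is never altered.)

Answer: A(V(E(H) P W) I(U))

Derivation:
Step 1 (down 0): focus=V path=0 depth=1 children=['E', 'P', 'W'] left=[] right=['I'] parent=Q
Step 2 (down 0): focus=E path=0/0 depth=2 children=['H'] left=[] right=['P', 'W'] parent=V
Step 3 (up): focus=V path=0 depth=1 children=['E', 'P', 'W'] left=[] right=['I'] parent=Q
Step 4 (up): focus=Q path=root depth=0 children=['V', 'I'] (at root)
Step 5 (down 1): focus=I path=1 depth=1 children=['U'] left=['V'] right=[] parent=Q
Step 6 (left): focus=V path=0 depth=1 children=['E', 'P', 'W'] left=[] right=['I'] parent=Q
Step 7 (up): focus=Q path=root depth=0 children=['V', 'I'] (at root)
Step 8 (set A): focus=A path=root depth=0 children=['V', 'I'] (at root)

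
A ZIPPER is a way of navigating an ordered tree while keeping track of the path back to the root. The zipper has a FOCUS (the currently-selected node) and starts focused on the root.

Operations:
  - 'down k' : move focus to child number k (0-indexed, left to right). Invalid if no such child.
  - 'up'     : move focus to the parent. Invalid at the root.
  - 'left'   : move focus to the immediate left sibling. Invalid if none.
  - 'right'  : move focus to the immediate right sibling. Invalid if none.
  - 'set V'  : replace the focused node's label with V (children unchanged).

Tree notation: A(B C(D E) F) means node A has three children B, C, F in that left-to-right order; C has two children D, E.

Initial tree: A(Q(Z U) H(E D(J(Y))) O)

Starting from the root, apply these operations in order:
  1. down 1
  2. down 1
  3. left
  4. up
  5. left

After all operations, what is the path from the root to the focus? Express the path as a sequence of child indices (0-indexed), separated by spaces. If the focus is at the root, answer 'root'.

Step 1 (down 1): focus=H path=1 depth=1 children=['E', 'D'] left=['Q'] right=['O'] parent=A
Step 2 (down 1): focus=D path=1/1 depth=2 children=['J'] left=['E'] right=[] parent=H
Step 3 (left): focus=E path=1/0 depth=2 children=[] left=[] right=['D'] parent=H
Step 4 (up): focus=H path=1 depth=1 children=['E', 'D'] left=['Q'] right=['O'] parent=A
Step 5 (left): focus=Q path=0 depth=1 children=['Z', 'U'] left=[] right=['H', 'O'] parent=A

Answer: 0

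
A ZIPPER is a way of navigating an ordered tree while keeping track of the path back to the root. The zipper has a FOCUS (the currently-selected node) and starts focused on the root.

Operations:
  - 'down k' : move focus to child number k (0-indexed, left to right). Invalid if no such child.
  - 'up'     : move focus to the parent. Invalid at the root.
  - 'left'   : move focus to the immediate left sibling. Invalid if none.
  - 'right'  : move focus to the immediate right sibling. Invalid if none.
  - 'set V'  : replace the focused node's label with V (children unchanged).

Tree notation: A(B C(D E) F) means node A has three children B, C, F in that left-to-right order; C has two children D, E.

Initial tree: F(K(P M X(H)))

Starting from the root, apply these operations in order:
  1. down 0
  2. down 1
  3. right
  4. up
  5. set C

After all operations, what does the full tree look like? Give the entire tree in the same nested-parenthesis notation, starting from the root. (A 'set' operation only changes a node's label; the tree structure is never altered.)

Step 1 (down 0): focus=K path=0 depth=1 children=['P', 'M', 'X'] left=[] right=[] parent=F
Step 2 (down 1): focus=M path=0/1 depth=2 children=[] left=['P'] right=['X'] parent=K
Step 3 (right): focus=X path=0/2 depth=2 children=['H'] left=['P', 'M'] right=[] parent=K
Step 4 (up): focus=K path=0 depth=1 children=['P', 'M', 'X'] left=[] right=[] parent=F
Step 5 (set C): focus=C path=0 depth=1 children=['P', 'M', 'X'] left=[] right=[] parent=F

Answer: F(C(P M X(H)))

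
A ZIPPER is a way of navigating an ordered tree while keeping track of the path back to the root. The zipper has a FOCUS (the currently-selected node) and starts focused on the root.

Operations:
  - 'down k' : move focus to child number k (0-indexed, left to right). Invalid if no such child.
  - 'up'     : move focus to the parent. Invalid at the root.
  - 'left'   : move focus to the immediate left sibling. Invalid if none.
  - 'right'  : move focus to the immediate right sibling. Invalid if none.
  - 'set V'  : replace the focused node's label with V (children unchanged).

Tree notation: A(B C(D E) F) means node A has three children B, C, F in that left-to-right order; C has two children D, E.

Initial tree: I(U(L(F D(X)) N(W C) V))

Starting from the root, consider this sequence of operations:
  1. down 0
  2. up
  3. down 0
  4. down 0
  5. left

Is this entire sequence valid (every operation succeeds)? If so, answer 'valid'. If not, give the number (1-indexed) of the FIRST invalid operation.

Step 1 (down 0): focus=U path=0 depth=1 children=['L', 'N', 'V'] left=[] right=[] parent=I
Step 2 (up): focus=I path=root depth=0 children=['U'] (at root)
Step 3 (down 0): focus=U path=0 depth=1 children=['L', 'N', 'V'] left=[] right=[] parent=I
Step 4 (down 0): focus=L path=0/0 depth=2 children=['F', 'D'] left=[] right=['N', 'V'] parent=U
Step 5 (left): INVALID

Answer: 5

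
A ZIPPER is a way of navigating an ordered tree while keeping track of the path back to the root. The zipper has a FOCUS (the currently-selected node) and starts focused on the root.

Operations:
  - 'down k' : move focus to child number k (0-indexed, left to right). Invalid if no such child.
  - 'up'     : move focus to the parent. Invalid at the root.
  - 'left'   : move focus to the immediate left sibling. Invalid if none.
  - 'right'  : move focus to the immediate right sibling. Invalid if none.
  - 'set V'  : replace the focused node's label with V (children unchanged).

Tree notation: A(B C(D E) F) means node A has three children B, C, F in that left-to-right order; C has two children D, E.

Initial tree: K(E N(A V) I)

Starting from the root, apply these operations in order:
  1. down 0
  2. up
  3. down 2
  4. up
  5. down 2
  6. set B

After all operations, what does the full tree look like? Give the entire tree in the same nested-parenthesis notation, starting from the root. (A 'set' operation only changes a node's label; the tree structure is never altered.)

Step 1 (down 0): focus=E path=0 depth=1 children=[] left=[] right=['N', 'I'] parent=K
Step 2 (up): focus=K path=root depth=0 children=['E', 'N', 'I'] (at root)
Step 3 (down 2): focus=I path=2 depth=1 children=[] left=['E', 'N'] right=[] parent=K
Step 4 (up): focus=K path=root depth=0 children=['E', 'N', 'I'] (at root)
Step 5 (down 2): focus=I path=2 depth=1 children=[] left=['E', 'N'] right=[] parent=K
Step 6 (set B): focus=B path=2 depth=1 children=[] left=['E', 'N'] right=[] parent=K

Answer: K(E N(A V) B)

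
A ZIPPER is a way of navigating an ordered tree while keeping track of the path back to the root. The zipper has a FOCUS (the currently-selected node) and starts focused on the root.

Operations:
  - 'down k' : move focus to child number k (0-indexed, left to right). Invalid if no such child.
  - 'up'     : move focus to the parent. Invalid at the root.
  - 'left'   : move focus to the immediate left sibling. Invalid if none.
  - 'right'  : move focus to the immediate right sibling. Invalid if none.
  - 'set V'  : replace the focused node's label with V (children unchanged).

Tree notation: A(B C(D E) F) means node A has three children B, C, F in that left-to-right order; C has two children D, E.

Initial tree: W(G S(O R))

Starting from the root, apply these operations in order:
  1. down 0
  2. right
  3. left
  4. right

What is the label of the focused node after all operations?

Answer: S

Derivation:
Step 1 (down 0): focus=G path=0 depth=1 children=[] left=[] right=['S'] parent=W
Step 2 (right): focus=S path=1 depth=1 children=['O', 'R'] left=['G'] right=[] parent=W
Step 3 (left): focus=G path=0 depth=1 children=[] left=[] right=['S'] parent=W
Step 4 (right): focus=S path=1 depth=1 children=['O', 'R'] left=['G'] right=[] parent=W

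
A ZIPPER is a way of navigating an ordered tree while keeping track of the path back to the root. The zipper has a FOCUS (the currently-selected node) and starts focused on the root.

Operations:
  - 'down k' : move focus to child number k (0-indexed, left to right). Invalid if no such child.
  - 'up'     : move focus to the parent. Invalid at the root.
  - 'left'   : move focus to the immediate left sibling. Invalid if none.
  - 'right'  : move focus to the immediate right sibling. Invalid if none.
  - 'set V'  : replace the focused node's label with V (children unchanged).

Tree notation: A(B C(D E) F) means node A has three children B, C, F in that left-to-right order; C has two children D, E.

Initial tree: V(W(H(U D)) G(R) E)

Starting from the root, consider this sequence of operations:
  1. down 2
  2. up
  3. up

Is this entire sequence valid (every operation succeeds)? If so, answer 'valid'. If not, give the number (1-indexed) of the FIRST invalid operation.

Answer: 3

Derivation:
Step 1 (down 2): focus=E path=2 depth=1 children=[] left=['W', 'G'] right=[] parent=V
Step 2 (up): focus=V path=root depth=0 children=['W', 'G', 'E'] (at root)
Step 3 (up): INVALID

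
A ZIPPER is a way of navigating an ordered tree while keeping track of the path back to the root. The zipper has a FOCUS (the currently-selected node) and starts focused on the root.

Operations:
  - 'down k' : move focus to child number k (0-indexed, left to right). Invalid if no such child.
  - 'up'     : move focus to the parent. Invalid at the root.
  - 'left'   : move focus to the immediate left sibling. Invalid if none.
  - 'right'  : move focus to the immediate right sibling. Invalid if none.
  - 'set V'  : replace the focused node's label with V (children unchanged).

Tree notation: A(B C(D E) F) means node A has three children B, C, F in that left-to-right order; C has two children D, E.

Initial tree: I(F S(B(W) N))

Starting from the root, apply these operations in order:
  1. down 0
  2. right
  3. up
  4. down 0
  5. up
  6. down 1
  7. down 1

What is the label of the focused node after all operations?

Answer: N

Derivation:
Step 1 (down 0): focus=F path=0 depth=1 children=[] left=[] right=['S'] parent=I
Step 2 (right): focus=S path=1 depth=1 children=['B', 'N'] left=['F'] right=[] parent=I
Step 3 (up): focus=I path=root depth=0 children=['F', 'S'] (at root)
Step 4 (down 0): focus=F path=0 depth=1 children=[] left=[] right=['S'] parent=I
Step 5 (up): focus=I path=root depth=0 children=['F', 'S'] (at root)
Step 6 (down 1): focus=S path=1 depth=1 children=['B', 'N'] left=['F'] right=[] parent=I
Step 7 (down 1): focus=N path=1/1 depth=2 children=[] left=['B'] right=[] parent=S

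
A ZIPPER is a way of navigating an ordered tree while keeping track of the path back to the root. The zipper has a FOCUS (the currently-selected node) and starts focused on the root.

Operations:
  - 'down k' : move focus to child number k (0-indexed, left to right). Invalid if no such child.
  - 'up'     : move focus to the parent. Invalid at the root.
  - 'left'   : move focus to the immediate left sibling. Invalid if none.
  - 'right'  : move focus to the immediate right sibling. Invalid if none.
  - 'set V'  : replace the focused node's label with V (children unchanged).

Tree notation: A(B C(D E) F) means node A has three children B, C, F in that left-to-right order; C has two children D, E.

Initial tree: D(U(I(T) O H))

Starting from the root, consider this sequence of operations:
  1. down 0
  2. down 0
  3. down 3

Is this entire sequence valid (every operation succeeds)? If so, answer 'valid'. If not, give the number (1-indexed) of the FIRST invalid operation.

Answer: 3

Derivation:
Step 1 (down 0): focus=U path=0 depth=1 children=['I', 'O', 'H'] left=[] right=[] parent=D
Step 2 (down 0): focus=I path=0/0 depth=2 children=['T'] left=[] right=['O', 'H'] parent=U
Step 3 (down 3): INVALID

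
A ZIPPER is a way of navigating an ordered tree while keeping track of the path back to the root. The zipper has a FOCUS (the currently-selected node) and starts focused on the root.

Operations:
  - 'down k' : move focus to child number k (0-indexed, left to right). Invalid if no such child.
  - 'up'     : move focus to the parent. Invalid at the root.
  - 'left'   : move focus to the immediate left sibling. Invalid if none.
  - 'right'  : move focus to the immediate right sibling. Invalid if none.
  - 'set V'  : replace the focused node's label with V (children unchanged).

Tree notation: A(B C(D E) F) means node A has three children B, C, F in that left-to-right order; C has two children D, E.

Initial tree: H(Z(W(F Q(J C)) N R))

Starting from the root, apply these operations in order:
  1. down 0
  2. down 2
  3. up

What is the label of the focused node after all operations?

Answer: Z

Derivation:
Step 1 (down 0): focus=Z path=0 depth=1 children=['W', 'N', 'R'] left=[] right=[] parent=H
Step 2 (down 2): focus=R path=0/2 depth=2 children=[] left=['W', 'N'] right=[] parent=Z
Step 3 (up): focus=Z path=0 depth=1 children=['W', 'N', 'R'] left=[] right=[] parent=H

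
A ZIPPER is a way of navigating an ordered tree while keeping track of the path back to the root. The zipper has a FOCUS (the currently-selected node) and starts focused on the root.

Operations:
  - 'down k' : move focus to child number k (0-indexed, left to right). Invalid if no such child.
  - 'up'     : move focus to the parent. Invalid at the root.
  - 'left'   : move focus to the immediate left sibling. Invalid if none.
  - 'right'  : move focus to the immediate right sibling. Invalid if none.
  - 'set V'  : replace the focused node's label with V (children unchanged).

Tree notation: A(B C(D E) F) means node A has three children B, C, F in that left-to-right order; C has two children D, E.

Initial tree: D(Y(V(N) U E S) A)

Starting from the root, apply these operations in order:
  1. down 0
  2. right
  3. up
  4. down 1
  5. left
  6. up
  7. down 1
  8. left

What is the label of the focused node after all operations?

Step 1 (down 0): focus=Y path=0 depth=1 children=['V', 'U', 'E', 'S'] left=[] right=['A'] parent=D
Step 2 (right): focus=A path=1 depth=1 children=[] left=['Y'] right=[] parent=D
Step 3 (up): focus=D path=root depth=0 children=['Y', 'A'] (at root)
Step 4 (down 1): focus=A path=1 depth=1 children=[] left=['Y'] right=[] parent=D
Step 5 (left): focus=Y path=0 depth=1 children=['V', 'U', 'E', 'S'] left=[] right=['A'] parent=D
Step 6 (up): focus=D path=root depth=0 children=['Y', 'A'] (at root)
Step 7 (down 1): focus=A path=1 depth=1 children=[] left=['Y'] right=[] parent=D
Step 8 (left): focus=Y path=0 depth=1 children=['V', 'U', 'E', 'S'] left=[] right=['A'] parent=D

Answer: Y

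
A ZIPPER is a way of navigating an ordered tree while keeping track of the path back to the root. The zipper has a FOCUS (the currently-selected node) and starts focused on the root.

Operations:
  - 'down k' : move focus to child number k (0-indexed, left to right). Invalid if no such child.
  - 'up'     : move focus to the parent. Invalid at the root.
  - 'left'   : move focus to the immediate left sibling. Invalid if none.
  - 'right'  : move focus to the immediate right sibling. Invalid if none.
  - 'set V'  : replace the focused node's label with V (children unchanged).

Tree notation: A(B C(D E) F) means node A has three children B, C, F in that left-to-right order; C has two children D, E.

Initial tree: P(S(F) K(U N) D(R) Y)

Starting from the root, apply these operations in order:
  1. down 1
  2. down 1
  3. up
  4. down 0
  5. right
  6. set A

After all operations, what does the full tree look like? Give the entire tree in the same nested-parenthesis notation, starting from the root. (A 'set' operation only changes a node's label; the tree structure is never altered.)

Answer: P(S(F) K(U A) D(R) Y)

Derivation:
Step 1 (down 1): focus=K path=1 depth=1 children=['U', 'N'] left=['S'] right=['D', 'Y'] parent=P
Step 2 (down 1): focus=N path=1/1 depth=2 children=[] left=['U'] right=[] parent=K
Step 3 (up): focus=K path=1 depth=1 children=['U', 'N'] left=['S'] right=['D', 'Y'] parent=P
Step 4 (down 0): focus=U path=1/0 depth=2 children=[] left=[] right=['N'] parent=K
Step 5 (right): focus=N path=1/1 depth=2 children=[] left=['U'] right=[] parent=K
Step 6 (set A): focus=A path=1/1 depth=2 children=[] left=['U'] right=[] parent=K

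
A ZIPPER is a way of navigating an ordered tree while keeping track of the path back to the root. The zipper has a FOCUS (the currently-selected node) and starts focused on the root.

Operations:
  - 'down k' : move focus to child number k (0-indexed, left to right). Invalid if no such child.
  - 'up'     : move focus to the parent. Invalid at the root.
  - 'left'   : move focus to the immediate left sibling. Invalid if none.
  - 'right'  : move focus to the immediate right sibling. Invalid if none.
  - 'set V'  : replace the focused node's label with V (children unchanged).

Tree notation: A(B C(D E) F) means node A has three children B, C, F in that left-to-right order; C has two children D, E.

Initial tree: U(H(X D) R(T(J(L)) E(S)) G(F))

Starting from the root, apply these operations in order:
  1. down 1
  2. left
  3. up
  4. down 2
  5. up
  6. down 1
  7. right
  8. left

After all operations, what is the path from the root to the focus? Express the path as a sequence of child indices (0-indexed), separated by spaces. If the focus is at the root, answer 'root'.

Answer: 1

Derivation:
Step 1 (down 1): focus=R path=1 depth=1 children=['T', 'E'] left=['H'] right=['G'] parent=U
Step 2 (left): focus=H path=0 depth=1 children=['X', 'D'] left=[] right=['R', 'G'] parent=U
Step 3 (up): focus=U path=root depth=0 children=['H', 'R', 'G'] (at root)
Step 4 (down 2): focus=G path=2 depth=1 children=['F'] left=['H', 'R'] right=[] parent=U
Step 5 (up): focus=U path=root depth=0 children=['H', 'R', 'G'] (at root)
Step 6 (down 1): focus=R path=1 depth=1 children=['T', 'E'] left=['H'] right=['G'] parent=U
Step 7 (right): focus=G path=2 depth=1 children=['F'] left=['H', 'R'] right=[] parent=U
Step 8 (left): focus=R path=1 depth=1 children=['T', 'E'] left=['H'] right=['G'] parent=U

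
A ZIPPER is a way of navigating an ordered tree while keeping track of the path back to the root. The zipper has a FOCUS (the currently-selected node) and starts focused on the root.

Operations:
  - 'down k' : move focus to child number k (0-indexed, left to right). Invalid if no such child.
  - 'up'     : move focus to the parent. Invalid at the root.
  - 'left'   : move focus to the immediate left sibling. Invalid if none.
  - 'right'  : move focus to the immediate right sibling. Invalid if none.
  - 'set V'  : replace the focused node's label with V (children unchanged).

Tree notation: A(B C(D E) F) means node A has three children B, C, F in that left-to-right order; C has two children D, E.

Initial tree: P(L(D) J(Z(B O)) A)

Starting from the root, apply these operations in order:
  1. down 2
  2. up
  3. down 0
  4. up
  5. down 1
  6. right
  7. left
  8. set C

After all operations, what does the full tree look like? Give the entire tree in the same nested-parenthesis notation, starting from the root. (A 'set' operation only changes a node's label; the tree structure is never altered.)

Step 1 (down 2): focus=A path=2 depth=1 children=[] left=['L', 'J'] right=[] parent=P
Step 2 (up): focus=P path=root depth=0 children=['L', 'J', 'A'] (at root)
Step 3 (down 0): focus=L path=0 depth=1 children=['D'] left=[] right=['J', 'A'] parent=P
Step 4 (up): focus=P path=root depth=0 children=['L', 'J', 'A'] (at root)
Step 5 (down 1): focus=J path=1 depth=1 children=['Z'] left=['L'] right=['A'] parent=P
Step 6 (right): focus=A path=2 depth=1 children=[] left=['L', 'J'] right=[] parent=P
Step 7 (left): focus=J path=1 depth=1 children=['Z'] left=['L'] right=['A'] parent=P
Step 8 (set C): focus=C path=1 depth=1 children=['Z'] left=['L'] right=['A'] parent=P

Answer: P(L(D) C(Z(B O)) A)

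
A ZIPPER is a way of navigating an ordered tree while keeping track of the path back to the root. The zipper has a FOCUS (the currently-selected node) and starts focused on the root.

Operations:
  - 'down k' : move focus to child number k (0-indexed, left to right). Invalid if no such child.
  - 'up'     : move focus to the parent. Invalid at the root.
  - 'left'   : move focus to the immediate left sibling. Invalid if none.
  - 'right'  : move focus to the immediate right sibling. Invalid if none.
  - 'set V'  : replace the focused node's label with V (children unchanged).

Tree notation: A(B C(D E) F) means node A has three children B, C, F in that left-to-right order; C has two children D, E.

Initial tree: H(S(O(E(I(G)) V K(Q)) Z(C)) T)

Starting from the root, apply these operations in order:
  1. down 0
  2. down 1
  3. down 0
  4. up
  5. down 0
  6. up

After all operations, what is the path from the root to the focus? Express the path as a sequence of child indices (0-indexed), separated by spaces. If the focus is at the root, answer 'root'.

Step 1 (down 0): focus=S path=0 depth=1 children=['O', 'Z'] left=[] right=['T'] parent=H
Step 2 (down 1): focus=Z path=0/1 depth=2 children=['C'] left=['O'] right=[] parent=S
Step 3 (down 0): focus=C path=0/1/0 depth=3 children=[] left=[] right=[] parent=Z
Step 4 (up): focus=Z path=0/1 depth=2 children=['C'] left=['O'] right=[] parent=S
Step 5 (down 0): focus=C path=0/1/0 depth=3 children=[] left=[] right=[] parent=Z
Step 6 (up): focus=Z path=0/1 depth=2 children=['C'] left=['O'] right=[] parent=S

Answer: 0 1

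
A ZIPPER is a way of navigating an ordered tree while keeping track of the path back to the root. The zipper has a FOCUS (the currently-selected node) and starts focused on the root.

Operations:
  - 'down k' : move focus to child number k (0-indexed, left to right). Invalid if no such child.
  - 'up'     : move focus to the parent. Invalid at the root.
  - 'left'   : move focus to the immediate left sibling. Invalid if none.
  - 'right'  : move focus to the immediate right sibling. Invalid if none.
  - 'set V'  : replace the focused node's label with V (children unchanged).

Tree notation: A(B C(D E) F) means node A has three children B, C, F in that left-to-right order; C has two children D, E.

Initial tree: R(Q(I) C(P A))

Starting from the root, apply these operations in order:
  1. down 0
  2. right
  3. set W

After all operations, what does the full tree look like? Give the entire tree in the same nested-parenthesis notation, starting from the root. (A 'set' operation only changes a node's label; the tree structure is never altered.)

Answer: R(Q(I) W(P A))

Derivation:
Step 1 (down 0): focus=Q path=0 depth=1 children=['I'] left=[] right=['C'] parent=R
Step 2 (right): focus=C path=1 depth=1 children=['P', 'A'] left=['Q'] right=[] parent=R
Step 3 (set W): focus=W path=1 depth=1 children=['P', 'A'] left=['Q'] right=[] parent=R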